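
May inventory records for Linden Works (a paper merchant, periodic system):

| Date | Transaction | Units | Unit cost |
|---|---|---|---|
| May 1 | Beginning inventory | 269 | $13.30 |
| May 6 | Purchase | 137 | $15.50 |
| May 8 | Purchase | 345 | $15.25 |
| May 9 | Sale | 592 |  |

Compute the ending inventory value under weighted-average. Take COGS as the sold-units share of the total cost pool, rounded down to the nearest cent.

Ending inventory = $2,320.95

May 9, sell 592: 592/751 × $10,962.45 → $8,641.50
Ending inventory (cost pool remaining) = $2,320.95
Check: goods available $10,962.45 = COGS $8,641.50 + ending $2,320.95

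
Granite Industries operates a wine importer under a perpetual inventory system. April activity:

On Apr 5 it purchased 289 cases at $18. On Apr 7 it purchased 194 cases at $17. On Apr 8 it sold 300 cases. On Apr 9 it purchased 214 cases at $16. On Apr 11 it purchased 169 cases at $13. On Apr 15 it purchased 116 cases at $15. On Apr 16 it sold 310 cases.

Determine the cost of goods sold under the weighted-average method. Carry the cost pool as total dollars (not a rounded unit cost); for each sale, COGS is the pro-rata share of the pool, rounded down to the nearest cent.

After Apr 5: 289 on hand, pool $5,202.00 (≈ $18.0000 each)
After Apr 7: 483 on hand, pool $8,500.00 (≈ $17.5983 each)
Apr 8, sell 300: 300/483 × $8,500.00 → $5,279.50
After Apr 9: 397 on hand, pool $6,644.50 (≈ $16.7368 each)
After Apr 11: 566 on hand, pool $8,841.50 (≈ $15.6210 each)
After Apr 15: 682 on hand, pool $10,581.50 (≈ $15.5154 each)
Apr 16, sell 310: 310/682 × $10,581.50 → $4,809.77
Total COGS = $5,279.50 + $4,809.77 = $10,089.27
Ending inventory (cost pool remaining) = $5,771.73

COGS = $10,089.27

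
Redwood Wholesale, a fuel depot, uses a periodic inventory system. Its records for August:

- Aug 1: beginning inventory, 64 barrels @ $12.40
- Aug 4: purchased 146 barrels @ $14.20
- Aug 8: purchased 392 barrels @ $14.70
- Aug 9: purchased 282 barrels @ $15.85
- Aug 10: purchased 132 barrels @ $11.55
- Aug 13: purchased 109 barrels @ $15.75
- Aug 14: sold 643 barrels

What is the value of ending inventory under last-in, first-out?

Ending inventory = $6,865.20

Aug 14, 643 sold [LIFO — newest first]: 109 @ $15.75 + 132 @ $11.55 + 282 @ $15.85 + 120 @ $14.70 = $9,475.05
Ending inventory: 64 @ $12.40 + 146 @ $14.20 + 272 @ $14.70 = $6,865.20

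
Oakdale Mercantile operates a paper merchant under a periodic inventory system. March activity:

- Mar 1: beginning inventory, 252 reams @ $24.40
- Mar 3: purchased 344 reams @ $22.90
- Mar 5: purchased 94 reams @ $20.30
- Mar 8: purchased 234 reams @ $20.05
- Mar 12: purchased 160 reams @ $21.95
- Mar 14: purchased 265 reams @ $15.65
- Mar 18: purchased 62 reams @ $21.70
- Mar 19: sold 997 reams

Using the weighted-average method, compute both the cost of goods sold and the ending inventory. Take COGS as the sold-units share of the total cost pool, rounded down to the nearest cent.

COGS = $20,936.96; ending inventory = $8,693.99

Mar 19, sell 997: 997/1411 × $29,630.95 → $20,936.96
Ending inventory (cost pool remaining) = $8,693.99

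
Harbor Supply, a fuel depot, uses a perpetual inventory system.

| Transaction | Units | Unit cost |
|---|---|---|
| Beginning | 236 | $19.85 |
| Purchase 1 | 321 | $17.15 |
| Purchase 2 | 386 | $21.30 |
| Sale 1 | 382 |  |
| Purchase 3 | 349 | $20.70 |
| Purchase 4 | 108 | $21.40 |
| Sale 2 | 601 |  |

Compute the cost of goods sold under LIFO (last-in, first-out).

COGS = $20,158.30

Sale 1 (382) [LIFO — newest first]: 382 @ $21.30 = $8,136.60
Sale 2 (601) [LIFO — newest first]: 108 @ $21.40 + 349 @ $20.70 + 4 @ $21.30 + 140 @ $17.15 = $12,021.70
Total COGS = $8,136.60 + $12,021.70 = $20,158.30
Ending inventory: 236 @ $19.85 + 181 @ $17.15 = $7,788.75
Check: goods available $27,947.05 = COGS $20,158.30 + ending $7,788.75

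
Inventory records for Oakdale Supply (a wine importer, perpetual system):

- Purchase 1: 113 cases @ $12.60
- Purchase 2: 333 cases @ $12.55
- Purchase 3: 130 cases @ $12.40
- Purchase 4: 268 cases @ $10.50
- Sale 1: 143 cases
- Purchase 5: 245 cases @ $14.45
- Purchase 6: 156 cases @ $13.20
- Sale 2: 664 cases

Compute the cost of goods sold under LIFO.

COGS = $10,125.85

Sale 1 (143) [LIFO — newest first]: 143 @ $10.50 = $1,501.50
Sale 2 (664) [LIFO — newest first]: 156 @ $13.20 + 245 @ $14.45 + 125 @ $10.50 + 130 @ $12.40 + 8 @ $12.55 = $8,624.35
Total COGS = $1,501.50 + $8,624.35 = $10,125.85
Ending inventory: 113 @ $12.60 + 325 @ $12.55 = $5,502.55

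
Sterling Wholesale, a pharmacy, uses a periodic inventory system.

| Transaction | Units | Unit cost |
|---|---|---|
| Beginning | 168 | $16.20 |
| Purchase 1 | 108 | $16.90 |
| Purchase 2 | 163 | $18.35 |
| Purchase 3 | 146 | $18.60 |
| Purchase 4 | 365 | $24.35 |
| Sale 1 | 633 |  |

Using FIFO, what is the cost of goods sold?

Sale 1 (633) [FIFO — oldest first]: 168 @ $16.20 + 108 @ $16.90 + 163 @ $18.35 + 146 @ $18.60 + 48 @ $24.35 = $11,422.25
Ending inventory: 317 @ $24.35 = $7,718.95
Check: goods available $19,141.20 = COGS $11,422.25 + ending $7,718.95

COGS = $11,422.25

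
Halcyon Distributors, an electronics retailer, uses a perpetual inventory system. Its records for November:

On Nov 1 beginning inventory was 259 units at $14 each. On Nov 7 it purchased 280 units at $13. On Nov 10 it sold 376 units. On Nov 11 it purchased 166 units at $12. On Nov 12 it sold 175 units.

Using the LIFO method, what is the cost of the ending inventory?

Ending inventory = $2,156

Nov 10, 376 sold [LIFO — newest first]: 280 @ $13 + 96 @ $14 = $4,984
Nov 12, 175 sold [LIFO — newest first]: 166 @ $12 + 9 @ $14 = $2,118
Total COGS = $4,984 + $2,118 = $7,102
Ending inventory: 154 @ $14 = $2,156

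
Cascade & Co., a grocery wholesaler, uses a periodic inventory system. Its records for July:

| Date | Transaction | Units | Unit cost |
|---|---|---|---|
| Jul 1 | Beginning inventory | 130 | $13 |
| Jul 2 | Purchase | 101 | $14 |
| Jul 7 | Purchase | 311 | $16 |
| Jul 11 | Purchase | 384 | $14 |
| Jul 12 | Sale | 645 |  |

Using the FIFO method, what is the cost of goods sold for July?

COGS = $9,522

Jul 12, 645 sold [FIFO — oldest first]: 130 @ $13 + 101 @ $14 + 311 @ $16 + 103 @ $14 = $9,522
Ending inventory: 281 @ $14 = $3,934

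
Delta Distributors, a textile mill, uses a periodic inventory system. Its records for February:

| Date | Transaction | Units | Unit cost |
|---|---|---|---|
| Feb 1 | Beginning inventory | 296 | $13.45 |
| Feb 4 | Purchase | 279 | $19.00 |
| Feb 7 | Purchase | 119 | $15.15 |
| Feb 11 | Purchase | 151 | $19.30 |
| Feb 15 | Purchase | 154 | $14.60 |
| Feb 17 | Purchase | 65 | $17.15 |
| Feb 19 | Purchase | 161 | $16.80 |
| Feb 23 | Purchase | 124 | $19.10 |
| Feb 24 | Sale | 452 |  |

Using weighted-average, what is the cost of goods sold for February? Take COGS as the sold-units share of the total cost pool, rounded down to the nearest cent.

Feb 24, sell 452: 452/1349 × $22,435.70 → $7,517.37
Ending inventory (cost pool remaining) = $14,918.33

COGS = $7,517.37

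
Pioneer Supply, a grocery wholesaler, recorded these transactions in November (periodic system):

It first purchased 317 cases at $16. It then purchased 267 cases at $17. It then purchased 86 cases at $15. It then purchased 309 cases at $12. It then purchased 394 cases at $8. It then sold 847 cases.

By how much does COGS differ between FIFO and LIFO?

FIFO COGS: 317 @ $16 + 267 @ $17 + 86 @ $15 + 177 @ $12 = $13,025
LIFO COGS: 394 @ $8 + 309 @ $12 + 86 @ $15 + 58 @ $17 = $9,136
Difference = |$13,025 − $9,136| = $3,889

$3,889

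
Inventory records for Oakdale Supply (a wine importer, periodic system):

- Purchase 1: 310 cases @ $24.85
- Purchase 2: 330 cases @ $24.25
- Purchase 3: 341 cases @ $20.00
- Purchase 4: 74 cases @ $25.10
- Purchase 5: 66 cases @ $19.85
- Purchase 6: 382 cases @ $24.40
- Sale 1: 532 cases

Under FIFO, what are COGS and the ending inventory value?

Sale 1 (532) [FIFO — oldest first]: 310 @ $24.85 + 222 @ $24.25 = $13,087.00
Ending inventory: 108 @ $24.25 + 341 @ $20.00 + 74 @ $25.10 + 66 @ $19.85 + 382 @ $24.40 = $21,927.30

COGS = $13,087.00; ending inventory = $21,927.30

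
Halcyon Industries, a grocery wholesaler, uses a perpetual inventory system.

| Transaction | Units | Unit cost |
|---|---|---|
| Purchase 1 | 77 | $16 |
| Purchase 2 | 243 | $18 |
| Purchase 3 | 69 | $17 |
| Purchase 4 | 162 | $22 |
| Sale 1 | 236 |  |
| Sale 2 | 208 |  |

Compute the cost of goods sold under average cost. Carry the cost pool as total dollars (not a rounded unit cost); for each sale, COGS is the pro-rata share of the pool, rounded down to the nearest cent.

COGS = $8,334.46

After Purchase 1: 77 on hand, pool $1,232.00 (≈ $16.0000 each)
After Purchase 2: 320 on hand, pool $5,606.00 (≈ $17.5188 each)
After Purchase 3: 389 on hand, pool $6,779.00 (≈ $17.4267 each)
After Purchase 4: 551 on hand, pool $10,343.00 (≈ $18.7713 each)
Sale 1, sell 236: 236/551 × $10,343.00 → $4,430.03
Sale 2, sell 208: 208/315 × $5,912.97 → $3,904.43
Total COGS = $4,430.03 + $3,904.43 = $8,334.46
Ending inventory (cost pool remaining) = $2,008.54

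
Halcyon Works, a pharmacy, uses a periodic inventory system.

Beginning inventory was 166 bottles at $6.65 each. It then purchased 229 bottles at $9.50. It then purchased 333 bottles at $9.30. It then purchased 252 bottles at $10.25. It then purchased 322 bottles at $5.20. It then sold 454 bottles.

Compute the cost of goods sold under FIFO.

Sale 1 (454) [FIFO — oldest first]: 166 @ $6.65 + 229 @ $9.50 + 59 @ $9.30 = $3,828.10
Ending inventory: 274 @ $9.30 + 252 @ $10.25 + 322 @ $5.20 = $6,805.60
Check: goods available $10,633.70 = COGS $3,828.10 + ending $6,805.60

COGS = $3,828.10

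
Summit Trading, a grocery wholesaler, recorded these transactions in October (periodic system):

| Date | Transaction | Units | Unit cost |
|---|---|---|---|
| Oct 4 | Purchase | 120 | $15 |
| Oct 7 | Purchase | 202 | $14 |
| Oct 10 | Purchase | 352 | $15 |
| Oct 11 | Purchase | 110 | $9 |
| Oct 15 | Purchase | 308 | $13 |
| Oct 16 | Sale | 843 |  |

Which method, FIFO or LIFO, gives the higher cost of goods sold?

FIFO COGS: 120 @ $15 + 202 @ $14 + 352 @ $15 + 110 @ $9 + 59 @ $13 = $11,665
LIFO COGS: 308 @ $13 + 110 @ $9 + 352 @ $15 + 73 @ $14 = $11,296

FIFO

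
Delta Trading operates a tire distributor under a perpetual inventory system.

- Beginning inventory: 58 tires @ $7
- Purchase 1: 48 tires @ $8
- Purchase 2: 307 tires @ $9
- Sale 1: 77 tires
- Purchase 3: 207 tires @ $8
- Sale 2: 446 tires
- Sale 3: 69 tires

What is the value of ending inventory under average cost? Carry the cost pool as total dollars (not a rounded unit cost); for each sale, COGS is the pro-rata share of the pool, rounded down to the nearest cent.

Ending inventory = $234.45

After Beginning: 58 on hand, pool $406.00 (≈ $7.0000 each)
After Purchase 1: 106 on hand, pool $790.00 (≈ $7.4528 each)
After Purchase 2: 413 on hand, pool $3,553.00 (≈ $8.6029 each)
Sale 1, sell 77: 77/413 × $3,553.00 → $662.42
After Purchase 3: 543 on hand, pool $4,546.58 (≈ $8.3731 each)
Sale 2, sell 446: 446/543 × $4,546.58 → $3,734.39
Sale 3, sell 69: 69/97 × $812.19 → $577.74
Total COGS = $662.42 + $3,734.39 + $577.74 = $4,974.55
Ending inventory (cost pool remaining) = $234.45
Check: goods available $5,209.00 = COGS $4,974.55 + ending $234.45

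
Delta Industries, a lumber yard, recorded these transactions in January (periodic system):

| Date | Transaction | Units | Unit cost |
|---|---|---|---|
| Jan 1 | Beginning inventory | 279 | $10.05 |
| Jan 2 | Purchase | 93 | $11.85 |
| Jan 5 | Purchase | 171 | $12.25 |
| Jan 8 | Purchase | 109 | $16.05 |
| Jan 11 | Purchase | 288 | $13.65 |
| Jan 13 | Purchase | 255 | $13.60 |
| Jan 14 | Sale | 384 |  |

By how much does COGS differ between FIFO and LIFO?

FIFO COGS: 279 @ $10.05 + 93 @ $11.85 + 12 @ $12.25 = $4,053.00
LIFO COGS: 255 @ $13.60 + 129 @ $13.65 = $5,228.85
Difference = |$4,053.00 − $5,228.85| = $1,175.85

$1,175.85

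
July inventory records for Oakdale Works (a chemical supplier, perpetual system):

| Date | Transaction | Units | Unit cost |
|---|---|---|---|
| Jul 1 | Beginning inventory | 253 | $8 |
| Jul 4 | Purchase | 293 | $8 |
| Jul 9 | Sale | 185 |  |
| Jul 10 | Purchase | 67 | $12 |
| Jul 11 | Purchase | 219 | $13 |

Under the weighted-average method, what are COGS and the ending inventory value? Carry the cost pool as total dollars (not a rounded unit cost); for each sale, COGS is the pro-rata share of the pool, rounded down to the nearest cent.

After Jul 1: 253 on hand, pool $2,024.00 (≈ $8.0000 each)
After Jul 4: 546 on hand, pool $4,368.00 (≈ $8.0000 each)
Jul 9, sell 185: 185/546 × $4,368.00 → $1,480.00
After Jul 10: 428 on hand, pool $3,692.00 (≈ $8.6262 each)
After Jul 11: 647 on hand, pool $6,539.00 (≈ $10.1066 each)
Ending inventory (cost pool remaining) = $6,539.00

COGS = $1,480.00; ending inventory = $6,539.00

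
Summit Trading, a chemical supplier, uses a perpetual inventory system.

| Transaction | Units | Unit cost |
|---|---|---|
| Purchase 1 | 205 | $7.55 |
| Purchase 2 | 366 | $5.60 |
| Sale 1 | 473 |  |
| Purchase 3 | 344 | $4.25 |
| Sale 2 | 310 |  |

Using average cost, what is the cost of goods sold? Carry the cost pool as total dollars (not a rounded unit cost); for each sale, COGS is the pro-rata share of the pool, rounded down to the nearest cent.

COGS = $4,438.34

After Purchase 1: 205 on hand, pool $1,547.75 (≈ $7.5500 each)
After Purchase 2: 571 on hand, pool $3,597.35 (≈ $6.3001 each)
Sale 1, sell 473: 473/571 × $3,597.35 → $2,979.94
After Purchase 3: 442 on hand, pool $2,079.41 (≈ $4.7045 each)
Sale 2, sell 310: 310/442 × $2,079.41 → $1,458.40
Total COGS = $2,979.94 + $1,458.40 = $4,438.34
Ending inventory (cost pool remaining) = $621.01
Check: goods available $5,059.35 = COGS $4,438.34 + ending $621.01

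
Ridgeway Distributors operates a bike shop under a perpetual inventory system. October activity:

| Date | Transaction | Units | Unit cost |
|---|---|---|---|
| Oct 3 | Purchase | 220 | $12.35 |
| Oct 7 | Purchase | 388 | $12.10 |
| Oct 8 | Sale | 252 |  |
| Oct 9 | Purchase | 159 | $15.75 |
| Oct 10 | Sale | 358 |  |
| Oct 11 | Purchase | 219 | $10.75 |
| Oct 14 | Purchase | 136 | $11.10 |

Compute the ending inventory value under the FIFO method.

Oct 8, 252 sold [FIFO — oldest first]: 220 @ $12.35 + 32 @ $12.10 = $3,104.20
Oct 10, 358 sold [FIFO — oldest first]: 356 @ $12.10 + 2 @ $15.75 = $4,339.10
Total COGS = $3,104.20 + $4,339.10 = $7,443.30
Ending inventory: 157 @ $15.75 + 219 @ $10.75 + 136 @ $11.10 = $6,336.60

Ending inventory = $6,336.60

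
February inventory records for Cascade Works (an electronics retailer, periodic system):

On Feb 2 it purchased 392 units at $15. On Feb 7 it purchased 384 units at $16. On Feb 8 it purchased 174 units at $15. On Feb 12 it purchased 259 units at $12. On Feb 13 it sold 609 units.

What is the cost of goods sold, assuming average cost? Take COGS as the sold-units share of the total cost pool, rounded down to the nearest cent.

COGS = $8,937.03

Feb 13, sell 609: 609/1209 × $17,742.00 → $8,937.03
Ending inventory (cost pool remaining) = $8,804.97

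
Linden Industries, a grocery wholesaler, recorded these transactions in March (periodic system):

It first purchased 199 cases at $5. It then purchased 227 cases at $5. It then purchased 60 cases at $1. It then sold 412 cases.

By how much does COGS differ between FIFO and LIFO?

$240

FIFO COGS: 199 @ $5 + 213 @ $5 = $2,060
LIFO COGS: 60 @ $1 + 227 @ $5 + 125 @ $5 = $1,820
Difference = |$2,060 − $1,820| = $240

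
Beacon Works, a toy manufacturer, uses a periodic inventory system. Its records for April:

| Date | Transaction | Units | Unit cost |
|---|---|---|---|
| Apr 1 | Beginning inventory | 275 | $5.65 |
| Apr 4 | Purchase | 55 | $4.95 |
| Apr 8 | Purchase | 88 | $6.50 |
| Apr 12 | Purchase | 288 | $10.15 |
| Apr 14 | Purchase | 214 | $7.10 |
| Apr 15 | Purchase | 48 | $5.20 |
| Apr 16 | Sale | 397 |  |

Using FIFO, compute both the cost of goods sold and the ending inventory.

COGS = $2,261.50; ending inventory = $4,828.70

Apr 16, 397 sold [FIFO — oldest first]: 275 @ $5.65 + 55 @ $4.95 + 67 @ $6.50 = $2,261.50
Ending inventory: 21 @ $6.50 + 288 @ $10.15 + 214 @ $7.10 + 48 @ $5.20 = $4,828.70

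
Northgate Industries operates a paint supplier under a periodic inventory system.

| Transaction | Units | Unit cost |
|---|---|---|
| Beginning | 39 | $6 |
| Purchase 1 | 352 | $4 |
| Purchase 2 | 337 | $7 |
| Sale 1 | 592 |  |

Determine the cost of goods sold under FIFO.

Sale 1 (592) [FIFO — oldest first]: 39 @ $6 + 352 @ $4 + 201 @ $7 = $3,049
Ending inventory: 136 @ $7 = $952

COGS = $3,049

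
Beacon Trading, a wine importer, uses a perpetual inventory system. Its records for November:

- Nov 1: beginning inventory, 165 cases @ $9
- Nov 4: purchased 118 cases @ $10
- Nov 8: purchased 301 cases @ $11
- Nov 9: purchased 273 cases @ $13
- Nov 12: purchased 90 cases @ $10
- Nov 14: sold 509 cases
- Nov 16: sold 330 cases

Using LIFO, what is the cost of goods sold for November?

COGS = $9,453

Nov 14, 509 sold [LIFO — newest first]: 90 @ $10 + 273 @ $13 + 146 @ $11 = $6,055
Nov 16, 330 sold [LIFO — newest first]: 155 @ $11 + 118 @ $10 + 57 @ $9 = $3,398
Total COGS = $6,055 + $3,398 = $9,453
Ending inventory: 108 @ $9 = $972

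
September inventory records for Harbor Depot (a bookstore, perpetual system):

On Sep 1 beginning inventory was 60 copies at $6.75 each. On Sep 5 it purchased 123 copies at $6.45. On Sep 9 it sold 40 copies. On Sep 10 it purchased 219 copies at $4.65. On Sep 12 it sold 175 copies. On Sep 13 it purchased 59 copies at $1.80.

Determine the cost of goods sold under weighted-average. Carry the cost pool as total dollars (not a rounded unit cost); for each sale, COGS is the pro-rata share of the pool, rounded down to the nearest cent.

COGS = $1,206.91

After Sep 1: 60 on hand, pool $405.00 (≈ $6.7500 each)
After Sep 5: 183 on hand, pool $1,198.35 (≈ $6.5484 each)
Sep 9, sell 40: 40/183 × $1,198.35 → $261.93
After Sep 10: 362 on hand, pool $1,954.77 (≈ $5.3999 each)
Sep 12, sell 175: 175/362 × $1,954.77 → $944.98
After Sep 13: 246 on hand, pool $1,115.99 (≈ $4.5365 each)
Total COGS = $261.93 + $944.98 = $1,206.91
Ending inventory (cost pool remaining) = $1,115.99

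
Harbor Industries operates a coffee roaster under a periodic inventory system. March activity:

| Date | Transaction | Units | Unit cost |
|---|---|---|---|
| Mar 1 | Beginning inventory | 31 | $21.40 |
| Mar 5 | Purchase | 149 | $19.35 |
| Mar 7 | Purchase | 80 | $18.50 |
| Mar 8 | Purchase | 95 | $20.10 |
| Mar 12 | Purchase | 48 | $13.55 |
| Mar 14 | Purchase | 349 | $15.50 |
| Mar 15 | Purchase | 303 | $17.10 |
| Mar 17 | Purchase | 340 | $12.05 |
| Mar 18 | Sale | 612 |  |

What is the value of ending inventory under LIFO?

Ending inventory = $13,526.05

Mar 18, 612 sold [LIFO — newest first]: 340 @ $12.05 + 272 @ $17.10 = $8,748.20
Ending inventory: 31 @ $21.40 + 149 @ $19.35 + 80 @ $18.50 + 95 @ $20.10 + 48 @ $13.55 + 349 @ $15.50 + 31 @ $17.10 = $13,526.05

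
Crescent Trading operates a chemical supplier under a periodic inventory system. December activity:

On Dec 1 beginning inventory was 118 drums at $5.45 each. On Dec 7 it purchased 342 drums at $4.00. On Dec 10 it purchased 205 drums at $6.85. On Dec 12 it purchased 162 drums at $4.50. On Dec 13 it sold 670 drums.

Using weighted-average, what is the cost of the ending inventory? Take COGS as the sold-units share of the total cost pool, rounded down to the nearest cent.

Dec 13, sell 670: 670/827 × $4,144.35 → $3,357.57
Ending inventory (cost pool remaining) = $786.78
Check: goods available $4,144.35 = COGS $3,357.57 + ending $786.78

Ending inventory = $786.78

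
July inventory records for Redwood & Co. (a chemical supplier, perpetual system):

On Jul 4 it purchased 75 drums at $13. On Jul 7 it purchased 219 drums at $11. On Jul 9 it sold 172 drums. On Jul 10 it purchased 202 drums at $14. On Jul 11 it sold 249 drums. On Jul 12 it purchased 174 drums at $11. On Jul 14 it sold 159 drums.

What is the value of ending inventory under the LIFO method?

Jul 9, 172 sold [LIFO — newest first]: 172 @ $11 = $1,892
Jul 11, 249 sold [LIFO — newest first]: 202 @ $14 + 47 @ $11 = $3,345
Jul 14, 159 sold [LIFO — newest first]: 159 @ $11 = $1,749
Total COGS = $1,892 + $3,345 + $1,749 = $6,986
Ending inventory: 75 @ $13 + 15 @ $11 = $1,140
Check: goods available $8,126 = COGS $6,986 + ending $1,140

Ending inventory = $1,140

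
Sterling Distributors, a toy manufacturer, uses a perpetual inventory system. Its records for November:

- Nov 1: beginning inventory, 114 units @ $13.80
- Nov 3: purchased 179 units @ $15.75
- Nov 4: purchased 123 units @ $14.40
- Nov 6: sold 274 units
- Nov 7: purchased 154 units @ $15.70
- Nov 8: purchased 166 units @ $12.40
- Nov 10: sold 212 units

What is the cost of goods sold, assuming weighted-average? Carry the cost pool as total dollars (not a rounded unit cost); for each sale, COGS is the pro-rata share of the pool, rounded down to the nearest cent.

COGS = $7,079.16

After Nov 1: 114 on hand, pool $1,573.20 (≈ $13.8000 each)
After Nov 3: 293 on hand, pool $4,392.45 (≈ $14.9913 each)
After Nov 4: 416 on hand, pool $6,163.65 (≈ $14.8165 each)
Nov 6, sell 274: 274/416 × $6,163.65 → $4,059.71
After Nov 7: 296 on hand, pool $4,521.74 (≈ $15.2761 each)
After Nov 8: 462 on hand, pool $6,580.14 (≈ $14.2427 each)
Nov 10, sell 212: 212/462 × $6,580.14 → $3,019.45
Total COGS = $4,059.71 + $3,019.45 = $7,079.16
Ending inventory (cost pool remaining) = $3,560.69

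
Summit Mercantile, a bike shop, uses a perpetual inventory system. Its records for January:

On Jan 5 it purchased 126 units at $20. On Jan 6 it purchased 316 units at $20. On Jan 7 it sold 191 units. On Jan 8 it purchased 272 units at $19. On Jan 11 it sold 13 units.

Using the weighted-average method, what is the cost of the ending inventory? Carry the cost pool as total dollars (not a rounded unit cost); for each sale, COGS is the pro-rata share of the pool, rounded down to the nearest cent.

After Jan 5: 126 on hand, pool $2,520.00 (≈ $20.0000 each)
After Jan 6: 442 on hand, pool $8,840.00 (≈ $20.0000 each)
Jan 7, sell 191: 191/442 × $8,840.00 → $3,820.00
After Jan 8: 523 on hand, pool $10,188.00 (≈ $19.4799 each)
Jan 11, sell 13: 13/523 × $10,188.00 → $253.23
Total COGS = $3,820.00 + $253.23 = $4,073.23
Ending inventory (cost pool remaining) = $9,934.77

Ending inventory = $9,934.77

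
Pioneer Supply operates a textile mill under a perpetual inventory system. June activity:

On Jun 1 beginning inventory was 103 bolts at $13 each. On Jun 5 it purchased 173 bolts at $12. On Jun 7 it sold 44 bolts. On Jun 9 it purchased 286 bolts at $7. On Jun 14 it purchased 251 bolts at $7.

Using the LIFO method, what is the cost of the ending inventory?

Ending inventory = $6,646

Jun 7, 44 sold [LIFO — newest first]: 44 @ $12 = $528
Ending inventory: 103 @ $13 + 129 @ $12 + 286 @ $7 + 251 @ $7 = $6,646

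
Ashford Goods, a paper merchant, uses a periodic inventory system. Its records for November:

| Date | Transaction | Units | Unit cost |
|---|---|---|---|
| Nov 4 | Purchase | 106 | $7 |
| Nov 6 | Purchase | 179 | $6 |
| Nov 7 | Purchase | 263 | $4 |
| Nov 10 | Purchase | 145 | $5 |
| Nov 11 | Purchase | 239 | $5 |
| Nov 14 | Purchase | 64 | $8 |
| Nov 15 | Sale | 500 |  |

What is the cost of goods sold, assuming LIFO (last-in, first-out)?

COGS = $2,640

Nov 15, 500 sold [LIFO — newest first]: 64 @ $8 + 239 @ $5 + 145 @ $5 + 52 @ $4 = $2,640
Ending inventory: 106 @ $7 + 179 @ $6 + 211 @ $4 = $2,660
Check: goods available $5,300 = COGS $2,640 + ending $2,660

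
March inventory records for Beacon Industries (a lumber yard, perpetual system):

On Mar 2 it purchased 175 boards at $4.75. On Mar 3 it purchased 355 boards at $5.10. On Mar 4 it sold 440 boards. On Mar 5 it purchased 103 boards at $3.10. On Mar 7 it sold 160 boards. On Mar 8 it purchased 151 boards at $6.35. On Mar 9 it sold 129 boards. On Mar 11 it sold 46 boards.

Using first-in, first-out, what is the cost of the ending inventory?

Ending inventory = $57.15

Mar 4, 440 sold [FIFO — oldest first]: 175 @ $4.75 + 265 @ $5.10 = $2,182.75
Mar 7, 160 sold [FIFO — oldest first]: 90 @ $5.10 + 70 @ $3.10 = $676.00
Mar 9, 129 sold [FIFO — oldest first]: 33 @ $3.10 + 96 @ $6.35 = $711.90
Mar 11, 46 sold [FIFO — oldest first]: 46 @ $6.35 = $292.10
Total COGS = $2,182.75 + $676.00 + $711.90 + $292.10 = $3,862.75
Ending inventory: 9 @ $6.35 = $57.15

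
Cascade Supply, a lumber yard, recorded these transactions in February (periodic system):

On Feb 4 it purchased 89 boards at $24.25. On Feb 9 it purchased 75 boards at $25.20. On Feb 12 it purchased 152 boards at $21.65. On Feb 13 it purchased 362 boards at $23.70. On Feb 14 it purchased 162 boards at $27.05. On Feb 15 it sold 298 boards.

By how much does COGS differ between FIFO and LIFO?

$655.95

FIFO COGS: 89 @ $24.25 + 75 @ $25.20 + 134 @ $21.65 = $6,949.35
LIFO COGS: 162 @ $27.05 + 136 @ $23.70 = $7,605.30
Difference = |$6,949.35 − $7,605.30| = $655.95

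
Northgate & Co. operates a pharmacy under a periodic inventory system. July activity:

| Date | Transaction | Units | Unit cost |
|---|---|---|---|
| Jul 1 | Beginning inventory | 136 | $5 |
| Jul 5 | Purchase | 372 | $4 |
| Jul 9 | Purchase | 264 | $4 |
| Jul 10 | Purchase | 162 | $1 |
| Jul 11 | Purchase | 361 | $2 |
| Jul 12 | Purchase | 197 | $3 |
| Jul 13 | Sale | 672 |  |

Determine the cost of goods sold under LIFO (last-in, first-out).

Jul 13, 672 sold [LIFO — newest first]: 197 @ $3 + 361 @ $2 + 114 @ $1 = $1,427
Ending inventory: 136 @ $5 + 372 @ $4 + 264 @ $4 + 48 @ $1 = $3,272
Check: goods available $4,699 = COGS $1,427 + ending $3,272

COGS = $1,427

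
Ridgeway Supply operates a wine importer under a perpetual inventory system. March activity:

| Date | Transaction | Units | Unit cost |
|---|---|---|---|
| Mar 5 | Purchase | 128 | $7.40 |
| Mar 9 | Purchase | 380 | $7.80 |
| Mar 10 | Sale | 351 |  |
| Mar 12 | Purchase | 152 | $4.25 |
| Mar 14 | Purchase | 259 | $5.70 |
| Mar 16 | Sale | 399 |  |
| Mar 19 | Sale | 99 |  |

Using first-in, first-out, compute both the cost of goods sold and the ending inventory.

Mar 10, 351 sold [FIFO — oldest first]: 128 @ $7.40 + 223 @ $7.80 = $2,686.60
Mar 16, 399 sold [FIFO — oldest first]: 157 @ $7.80 + 152 @ $4.25 + 90 @ $5.70 = $2,383.60
Mar 19, 99 sold [FIFO — oldest first]: 99 @ $5.70 = $564.30
Total COGS = $2,686.60 + $2,383.60 + $564.30 = $5,634.50
Ending inventory: 70 @ $5.70 = $399.00

COGS = $5,634.50; ending inventory = $399.00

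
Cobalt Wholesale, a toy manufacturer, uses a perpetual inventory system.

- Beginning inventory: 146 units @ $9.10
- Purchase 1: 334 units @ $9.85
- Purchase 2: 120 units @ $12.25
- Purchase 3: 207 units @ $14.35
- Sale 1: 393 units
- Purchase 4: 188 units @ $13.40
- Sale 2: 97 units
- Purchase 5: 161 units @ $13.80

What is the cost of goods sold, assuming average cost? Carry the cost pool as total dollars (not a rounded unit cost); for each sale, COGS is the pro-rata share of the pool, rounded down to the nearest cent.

After Beginning: 146 on hand, pool $1,328.60 (≈ $9.1000 each)
After Purchase 1: 480 on hand, pool $4,618.50 (≈ $9.6219 each)
After Purchase 2: 600 on hand, pool $6,088.50 (≈ $10.1475 each)
After Purchase 3: 807 on hand, pool $9,058.95 (≈ $11.2255 each)
Sale 1, sell 393: 393/807 × $9,058.95 → $4,411.60
After Purchase 4: 602 on hand, pool $7,166.55 (≈ $11.9046 each)
Sale 2, sell 97: 97/602 × $7,166.55 → $1,154.74
After Purchase 5: 666 on hand, pool $8,233.61 (≈ $12.3628 each)
Total COGS = $4,411.60 + $1,154.74 = $5,566.34
Ending inventory (cost pool remaining) = $8,233.61

COGS = $5,566.34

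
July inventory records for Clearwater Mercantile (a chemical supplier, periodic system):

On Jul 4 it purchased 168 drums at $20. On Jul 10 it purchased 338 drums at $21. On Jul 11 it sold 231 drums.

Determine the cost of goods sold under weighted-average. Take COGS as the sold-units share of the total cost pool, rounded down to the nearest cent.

COGS = $4,774.30

Jul 11, sell 231: 231/506 × $10,458.00 → $4,774.30
Ending inventory (cost pool remaining) = $5,683.70
Check: goods available $10,458.00 = COGS $4,774.30 + ending $5,683.70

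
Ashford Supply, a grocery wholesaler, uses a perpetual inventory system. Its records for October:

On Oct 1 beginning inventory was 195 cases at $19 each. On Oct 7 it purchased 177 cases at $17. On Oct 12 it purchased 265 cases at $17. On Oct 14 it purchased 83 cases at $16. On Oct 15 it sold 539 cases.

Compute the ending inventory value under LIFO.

Ending inventory = $3,439

Oct 15, 539 sold [LIFO — newest first]: 83 @ $16 + 265 @ $17 + 177 @ $17 + 14 @ $19 = $9,108
Ending inventory: 181 @ $19 = $3,439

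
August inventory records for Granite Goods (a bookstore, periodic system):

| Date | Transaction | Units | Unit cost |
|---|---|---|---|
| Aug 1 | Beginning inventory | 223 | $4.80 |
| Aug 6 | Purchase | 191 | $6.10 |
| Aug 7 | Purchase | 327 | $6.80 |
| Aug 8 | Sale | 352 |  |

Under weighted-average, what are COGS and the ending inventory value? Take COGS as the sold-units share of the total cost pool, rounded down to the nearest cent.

Aug 8, sell 352: 352/741 × $4,459.10 → $2,118.22
Ending inventory (cost pool remaining) = $2,340.88

COGS = $2,118.22; ending inventory = $2,340.88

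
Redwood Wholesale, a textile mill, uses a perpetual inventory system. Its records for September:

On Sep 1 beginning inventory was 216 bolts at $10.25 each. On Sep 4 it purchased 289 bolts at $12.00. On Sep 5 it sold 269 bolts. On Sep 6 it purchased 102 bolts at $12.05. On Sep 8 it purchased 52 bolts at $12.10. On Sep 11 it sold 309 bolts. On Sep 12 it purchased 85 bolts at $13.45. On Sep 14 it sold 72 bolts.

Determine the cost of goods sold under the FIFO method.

COGS = $7,431.40

Sep 5, 269 sold [FIFO — oldest first]: 216 @ $10.25 + 53 @ $12.00 = $2,850.00
Sep 11, 309 sold [FIFO — oldest first]: 236 @ $12.00 + 73 @ $12.05 = $3,711.65
Sep 14, 72 sold [FIFO — oldest first]: 29 @ $12.05 + 43 @ $12.10 = $869.75
Total COGS = $2,850.00 + $3,711.65 + $869.75 = $7,431.40
Ending inventory: 9 @ $12.10 + 85 @ $13.45 = $1,252.15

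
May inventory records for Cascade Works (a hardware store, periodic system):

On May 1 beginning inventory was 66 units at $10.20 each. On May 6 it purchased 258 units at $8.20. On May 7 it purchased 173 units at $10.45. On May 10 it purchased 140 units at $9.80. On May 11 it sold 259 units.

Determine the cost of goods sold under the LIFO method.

COGS = $2,615.55

May 11, 259 sold [LIFO — newest first]: 140 @ $9.80 + 119 @ $10.45 = $2,615.55
Ending inventory: 66 @ $10.20 + 258 @ $8.20 + 54 @ $10.45 = $3,353.10
Check: goods available $5,968.65 = COGS $2,615.55 + ending $3,353.10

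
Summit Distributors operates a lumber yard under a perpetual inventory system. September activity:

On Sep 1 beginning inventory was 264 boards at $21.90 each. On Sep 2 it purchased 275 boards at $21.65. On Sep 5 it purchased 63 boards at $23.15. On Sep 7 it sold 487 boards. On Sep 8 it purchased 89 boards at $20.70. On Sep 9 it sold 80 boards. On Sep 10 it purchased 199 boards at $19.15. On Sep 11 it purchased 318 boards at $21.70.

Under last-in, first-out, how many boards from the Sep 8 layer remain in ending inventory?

Sep 7, 487 sold [LIFO — newest first]: 63 @ $23.15 + 275 @ $21.65 + 149 @ $21.90 = $10,675.30
Sep 9, 80 sold [LIFO — newest first]: 80 @ $20.70 = $1,656.00
Total COGS = $10,675.30 + $1,656.00 = $12,331.30
Ending inventory: 115 @ $21.90 + 9 @ $20.70 + 199 @ $19.15 + 318 @ $21.70 = $13,416.25

9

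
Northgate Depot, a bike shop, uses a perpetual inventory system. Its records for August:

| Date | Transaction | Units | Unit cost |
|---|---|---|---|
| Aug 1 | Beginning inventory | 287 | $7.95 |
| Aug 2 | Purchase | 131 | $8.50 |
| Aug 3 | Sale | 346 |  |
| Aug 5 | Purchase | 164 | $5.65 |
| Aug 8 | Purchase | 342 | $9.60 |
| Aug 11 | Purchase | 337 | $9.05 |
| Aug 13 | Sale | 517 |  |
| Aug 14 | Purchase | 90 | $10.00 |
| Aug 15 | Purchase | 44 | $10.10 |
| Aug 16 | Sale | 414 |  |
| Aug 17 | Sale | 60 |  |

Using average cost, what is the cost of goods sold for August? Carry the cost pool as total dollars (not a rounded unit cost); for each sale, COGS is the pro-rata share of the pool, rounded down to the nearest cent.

After Aug 1: 287 on hand, pool $2,281.65 (≈ $7.9500 each)
After Aug 2: 418 on hand, pool $3,395.15 (≈ $8.1224 each)
Aug 3, sell 346: 346/418 × $3,395.15 → $2,810.33
After Aug 5: 236 on hand, pool $1,511.42 (≈ $6.4043 each)
After Aug 8: 578 on hand, pool $4,794.62 (≈ $8.2952 each)
After Aug 11: 915 on hand, pool $7,844.47 (≈ $8.5732 each)
Aug 13, sell 517: 517/915 × $7,844.47 → $4,432.33
After Aug 14: 488 on hand, pool $4,312.14 (≈ $8.8364 each)
After Aug 15: 532 on hand, pool $4,756.54 (≈ $8.9409 each)
Aug 16, sell 414: 414/532 × $4,756.54 → $3,701.51
Aug 17, sell 60: 60/118 × $1,055.03 → $536.45
Total COGS = $2,810.33 + $4,432.33 + $3,701.51 + $536.45 = $11,480.62
Ending inventory (cost pool remaining) = $518.58
Check: goods available $11,999.20 = COGS $11,480.62 + ending $518.58

COGS = $11,480.62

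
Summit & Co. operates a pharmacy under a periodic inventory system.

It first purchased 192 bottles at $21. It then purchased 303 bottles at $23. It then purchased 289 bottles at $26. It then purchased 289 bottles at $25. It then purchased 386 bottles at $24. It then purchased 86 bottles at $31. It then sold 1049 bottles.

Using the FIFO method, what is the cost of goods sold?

Sale 1 (1049) [FIFO — oldest first]: 192 @ $21 + 303 @ $23 + 289 @ $26 + 265 @ $25 = $25,140
Ending inventory: 24 @ $25 + 386 @ $24 + 86 @ $31 = $12,530

COGS = $25,140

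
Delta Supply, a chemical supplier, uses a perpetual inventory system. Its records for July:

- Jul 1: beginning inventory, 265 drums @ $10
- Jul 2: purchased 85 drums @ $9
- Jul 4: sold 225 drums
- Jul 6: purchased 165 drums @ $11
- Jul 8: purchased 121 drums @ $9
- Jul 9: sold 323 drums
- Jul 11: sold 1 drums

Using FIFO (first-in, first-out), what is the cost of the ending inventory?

Jul 4, 225 sold [FIFO — oldest first]: 225 @ $10 = $2,250
Jul 9, 323 sold [FIFO — oldest first]: 40 @ $10 + 85 @ $9 + 165 @ $11 + 33 @ $9 = $3,277
Jul 11, 1 sold [FIFO — oldest first]: 1 @ $9 = $9
Total COGS = $2,250 + $3,277 + $9 = $5,536
Ending inventory: 87 @ $9 = $783

Ending inventory = $783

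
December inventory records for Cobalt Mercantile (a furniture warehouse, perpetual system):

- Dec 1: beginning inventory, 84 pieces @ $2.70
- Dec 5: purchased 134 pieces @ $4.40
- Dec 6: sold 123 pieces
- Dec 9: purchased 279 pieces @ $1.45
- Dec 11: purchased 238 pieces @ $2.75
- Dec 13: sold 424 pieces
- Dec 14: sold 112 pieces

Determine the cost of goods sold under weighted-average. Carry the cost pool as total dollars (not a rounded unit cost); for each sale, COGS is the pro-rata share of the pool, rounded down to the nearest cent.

After Dec 1: 84 on hand, pool $226.80 (≈ $2.7000 each)
After Dec 5: 218 on hand, pool $816.40 (≈ $3.7450 each)
Dec 6, sell 123: 123/218 × $816.40 → $460.62
After Dec 9: 374 on hand, pool $760.33 (≈ $2.0330 each)
After Dec 11: 612 on hand, pool $1,414.83 (≈ $2.3118 each)
Dec 13, sell 424: 424/612 × $1,414.83 → $980.20
Dec 14, sell 112: 112/188 × $434.63 → $258.92
Total COGS = $460.62 + $980.20 + $258.92 = $1,699.74
Ending inventory (cost pool remaining) = $175.71

COGS = $1,699.74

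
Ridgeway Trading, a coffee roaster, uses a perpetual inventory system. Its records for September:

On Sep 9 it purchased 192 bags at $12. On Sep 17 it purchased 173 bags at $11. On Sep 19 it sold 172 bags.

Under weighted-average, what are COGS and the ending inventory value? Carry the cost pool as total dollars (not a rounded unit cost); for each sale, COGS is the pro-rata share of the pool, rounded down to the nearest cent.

COGS = $1,982.47; ending inventory = $2,224.53

After Sep 9: 192 on hand, pool $2,304.00 (≈ $12.0000 each)
After Sep 17: 365 on hand, pool $4,207.00 (≈ $11.5260 each)
Sep 19, sell 172: 172/365 × $4,207.00 → $1,982.47
Ending inventory (cost pool remaining) = $2,224.53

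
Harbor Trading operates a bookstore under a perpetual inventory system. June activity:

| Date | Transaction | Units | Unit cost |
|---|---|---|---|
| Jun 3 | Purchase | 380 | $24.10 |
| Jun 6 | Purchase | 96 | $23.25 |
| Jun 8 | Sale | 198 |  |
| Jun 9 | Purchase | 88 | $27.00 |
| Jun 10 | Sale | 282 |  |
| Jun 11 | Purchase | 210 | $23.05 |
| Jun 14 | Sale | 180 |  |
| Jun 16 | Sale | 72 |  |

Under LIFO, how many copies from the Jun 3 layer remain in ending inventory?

Jun 8, 198 sold [LIFO — newest first]: 96 @ $23.25 + 102 @ $24.10 = $4,690.20
Jun 10, 282 sold [LIFO — newest first]: 88 @ $27.00 + 194 @ $24.10 = $7,051.40
Jun 14, 180 sold [LIFO — newest first]: 180 @ $23.05 = $4,149.00
Jun 16, 72 sold [LIFO — newest first]: 30 @ $23.05 + 42 @ $24.10 = $1,703.70
Total COGS = $4,690.20 + $7,051.40 + $4,149.00 + $1,703.70 = $17,594.30
Ending inventory: 42 @ $24.10 = $1,012.20

42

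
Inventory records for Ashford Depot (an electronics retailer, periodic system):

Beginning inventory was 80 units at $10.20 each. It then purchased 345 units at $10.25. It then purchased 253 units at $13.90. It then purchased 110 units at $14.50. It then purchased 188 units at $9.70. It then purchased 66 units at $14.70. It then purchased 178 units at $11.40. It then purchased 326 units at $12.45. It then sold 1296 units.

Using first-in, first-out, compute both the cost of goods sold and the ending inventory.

Sale 1 (1296) [FIFO — oldest first]: 80 @ $10.20 + 345 @ $10.25 + 253 @ $13.90 + 110 @ $14.50 + 188 @ $9.70 + 66 @ $14.70 + 178 @ $11.40 + 76 @ $12.45 = $15,233.15
Ending inventory: 250 @ $12.45 = $3,112.50
Check: goods available $18,345.65 = COGS $15,233.15 + ending $3,112.50

COGS = $15,233.15; ending inventory = $3,112.50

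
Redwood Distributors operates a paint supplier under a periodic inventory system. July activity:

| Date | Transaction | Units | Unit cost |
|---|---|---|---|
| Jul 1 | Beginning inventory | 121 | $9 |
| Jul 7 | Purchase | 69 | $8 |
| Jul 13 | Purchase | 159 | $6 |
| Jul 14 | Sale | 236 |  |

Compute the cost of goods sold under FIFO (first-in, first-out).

Jul 14, 236 sold [FIFO — oldest first]: 121 @ $9 + 69 @ $8 + 46 @ $6 = $1,917
Ending inventory: 113 @ $6 = $678

COGS = $1,917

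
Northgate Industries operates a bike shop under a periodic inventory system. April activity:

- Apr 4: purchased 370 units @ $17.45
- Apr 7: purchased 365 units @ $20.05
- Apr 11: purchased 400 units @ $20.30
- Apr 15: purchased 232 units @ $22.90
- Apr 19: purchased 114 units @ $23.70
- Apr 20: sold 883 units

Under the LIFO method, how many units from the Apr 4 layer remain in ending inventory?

Apr 20, 883 sold [LIFO — newest first]: 114 @ $23.70 + 232 @ $22.90 + 400 @ $20.30 + 137 @ $20.05 = $18,881.45
Ending inventory: 370 @ $17.45 + 228 @ $20.05 = $11,027.90
Check: goods available $29,909.35 = COGS $18,881.45 + ending $11,027.90

370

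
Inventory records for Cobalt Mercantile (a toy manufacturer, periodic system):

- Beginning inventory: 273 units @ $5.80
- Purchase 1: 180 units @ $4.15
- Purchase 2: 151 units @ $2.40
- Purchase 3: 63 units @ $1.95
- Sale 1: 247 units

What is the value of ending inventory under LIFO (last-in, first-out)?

Ending inventory = $2,193.45

Sale 1 (247) [LIFO — newest first]: 63 @ $1.95 + 151 @ $2.40 + 33 @ $4.15 = $622.20
Ending inventory: 273 @ $5.80 + 147 @ $4.15 = $2,193.45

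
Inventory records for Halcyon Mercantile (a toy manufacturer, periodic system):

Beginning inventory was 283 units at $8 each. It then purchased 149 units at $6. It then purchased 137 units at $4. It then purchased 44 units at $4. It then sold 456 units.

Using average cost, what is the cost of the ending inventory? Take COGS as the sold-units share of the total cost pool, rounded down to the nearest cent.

Ending inventory = $994.25

Sale 1, sell 456: 456/613 × $3,882.00 → $2,887.75
Ending inventory (cost pool remaining) = $994.25
Check: goods available $3,882.00 = COGS $2,887.75 + ending $994.25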